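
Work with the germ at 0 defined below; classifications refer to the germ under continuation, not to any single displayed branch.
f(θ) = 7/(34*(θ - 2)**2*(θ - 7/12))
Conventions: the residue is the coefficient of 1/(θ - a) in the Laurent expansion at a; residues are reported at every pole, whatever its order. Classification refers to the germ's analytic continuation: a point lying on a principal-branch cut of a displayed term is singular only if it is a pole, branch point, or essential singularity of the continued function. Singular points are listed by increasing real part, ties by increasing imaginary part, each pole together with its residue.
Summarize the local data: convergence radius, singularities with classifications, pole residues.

Radius of convergence at 0: 7/12.
At 7/12: a pole of order 1; residue 504/4913.
At 2: a pole of order 2; residue -504/4913.

Denominator factor (θ - 7/12): pole of order 1 at 7/12, modulus 7/12.
Denominator factor (θ - 2)^2: pole of order 2 at 2, modulus 2.
The radius of convergence is the smallest modulus among the singular points: 7/12.
At the order-1 pole 7/12 set g(θ) = (θ - (7/12))*f(θ) = 7/(34*(θ - 2)**2).
Simple pole: residue = g(a) at a = 7/12, which is 504/4913.
At the order-2 pole 2 set g(θ) = (θ - (2))^2*f(θ) = 7/(34*(θ - 7/12)).
Order-2 pole: residue = g'(a); g'(2) = -504/4913, so the residue is -504/4913.
List the singular points by increasing real part (a conjugate pair: the negative imaginary part first).


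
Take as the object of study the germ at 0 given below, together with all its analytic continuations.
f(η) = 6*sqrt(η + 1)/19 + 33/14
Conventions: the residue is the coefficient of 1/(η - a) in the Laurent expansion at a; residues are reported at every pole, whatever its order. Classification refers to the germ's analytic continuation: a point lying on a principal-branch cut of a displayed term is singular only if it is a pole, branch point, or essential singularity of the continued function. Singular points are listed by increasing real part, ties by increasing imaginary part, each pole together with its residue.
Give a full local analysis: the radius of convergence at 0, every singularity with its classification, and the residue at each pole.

Radius of convergence at 0: 1.
At -1: an algebraic (square-root) branch point.

Branch term (6/19)*sqrt(1 - η/(-1)): its argument vanishes at η = -1, a square-root branch point, modulus 1.
The radius of convergence is the smallest modulus among the singular points: 1.


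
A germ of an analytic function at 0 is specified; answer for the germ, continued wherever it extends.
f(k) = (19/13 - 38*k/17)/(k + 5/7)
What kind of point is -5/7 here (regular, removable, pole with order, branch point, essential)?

The point is a pole of order 1.

The denominator factor k + 5/7 vanishes at -5/7 and appears to the power 1; the numerator there equals 4731/1547, nonzero, and no other factor vanishes.
Hence a pole whose order is the multiplicity, 1.


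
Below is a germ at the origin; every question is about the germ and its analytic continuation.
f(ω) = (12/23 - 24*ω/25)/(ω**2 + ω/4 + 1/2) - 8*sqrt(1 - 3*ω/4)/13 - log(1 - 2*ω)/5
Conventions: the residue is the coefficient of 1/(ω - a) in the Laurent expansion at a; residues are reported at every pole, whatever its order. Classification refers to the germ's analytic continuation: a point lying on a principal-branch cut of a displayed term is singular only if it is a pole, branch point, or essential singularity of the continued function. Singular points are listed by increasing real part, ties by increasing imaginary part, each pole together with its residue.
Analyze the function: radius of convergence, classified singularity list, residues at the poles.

Denominator factor (ω**2 + ω/4 + 1/2): discriminant -31/16, complex-conjugate roots (-1/8) + ((1/8)*sqrt(31))*i and (-1/8) - ((1/8)*sqrt(31))*i; poles of order 1, moduli (1/2)*sqrt(2) and (1/2)*sqrt(2).
Branch term (-1/5)*log(1 - ω/(1/2)): its argument vanishes at ω = 1/2, a logarithmic branch point, modulus 1/2.
Branch term (-8/13)*sqrt(1 - ω/(4/3)): its argument vanishes at ω = 4/3, a square-root branch point, modulus 4/3.
The radius of convergence is the smallest modulus among the singular points: 1/2.
The branch terms are analytic at (-1/8) - ((1/8)*sqrt(31))*i and contribute nothing to the residue; only the rational part matters.
The factor ω**2 + ω/4 + 1/2 splits as (ω - a)(ω - a') with a = (-1/8) - ((1/8)*sqrt(31))*i, a' = (-1/8) + ((1/8)*sqrt(31))*i. At the order-1 pole a set g(ω) = (ω - a)*(rational part) = [12/23 - 24*ω/25] / (ω - a').
Simple pole: residue = g(a) at a = (-1/8) - ((1/8)*sqrt(31))*i, which is (-12/25) + ((1476/17825)*sqrt(31))*i.
The branch terms are analytic at (-1/8) + ((1/8)*sqrt(31))*i and contribute nothing to the residue; only the rational part matters.
The factor ω**2 + ω/4 + 1/2 splits as (ω - a)(ω - a') with a = (-1/8) + ((1/8)*sqrt(31))*i, a' = (-1/8) - ((1/8)*sqrt(31))*i. At the order-1 pole a set g(ω) = (ω - a)*(rational part) = [12/23 - 24*ω/25] / (ω - a').
Simple pole: residue = g(a) at a = (-1/8) + ((1/8)*sqrt(31))*i, which is (-12/25) - ((1476/17825)*sqrt(31))*i.
List the singular points by increasing real part (a conjugate pair: the negative imaginary part first).

Radius of convergence at 0: 1/2.
At (-1/8) - ((1/8)*sqrt(31))*i: a pole of order 1; residue (-12/25) + ((1476/17825)*sqrt(31))*i.
At (-1/8) + ((1/8)*sqrt(31))*i: a pole of order 1; residue (-12/25) - ((1476/17825)*sqrt(31))*i.
At 1/2: a logarithmic branch point.
At 4/3: an algebraic (square-root) branch point.


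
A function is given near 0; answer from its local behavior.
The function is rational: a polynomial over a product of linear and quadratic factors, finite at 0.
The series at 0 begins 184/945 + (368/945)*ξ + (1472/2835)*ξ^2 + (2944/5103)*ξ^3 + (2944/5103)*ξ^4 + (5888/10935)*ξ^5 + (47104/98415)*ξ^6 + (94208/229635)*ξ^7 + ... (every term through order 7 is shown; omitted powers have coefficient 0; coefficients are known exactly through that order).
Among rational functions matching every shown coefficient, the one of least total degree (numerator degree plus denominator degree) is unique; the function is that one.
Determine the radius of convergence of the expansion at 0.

No rational of total degree below 3 reproduces all 8 coefficients; solving the [0/3] Pade equations on them gives f(ξ) = -23/(35*(ξ - 3/2)**3), whose expansion matches every shown term.
Denominator factor (ξ - 3/2)^3: pole of order 3 at 3/2, modulus 3/2.
The radius of convergence is the smallest modulus among the singular points: 3/2.

The radius of convergence is 3/2.


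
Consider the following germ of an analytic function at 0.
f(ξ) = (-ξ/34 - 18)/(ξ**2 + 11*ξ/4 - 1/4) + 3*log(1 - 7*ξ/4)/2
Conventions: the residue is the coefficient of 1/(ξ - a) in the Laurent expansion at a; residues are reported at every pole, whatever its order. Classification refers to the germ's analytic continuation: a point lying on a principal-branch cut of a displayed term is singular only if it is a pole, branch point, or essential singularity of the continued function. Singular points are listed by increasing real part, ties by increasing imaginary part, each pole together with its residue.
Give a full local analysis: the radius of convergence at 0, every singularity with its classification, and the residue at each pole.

Denominator factor (ξ**2 + 11*ξ/4 - 1/4): discriminant 137/16, real irrational roots -11/8 + (1/8)*sqrt(137) and -11/8 - (1/8)*sqrt(137); poles of order 1, moduli -11/8 + (1/8)*sqrt(137) and 11/8 + (1/8)*sqrt(137).
Branch term (3/2)*log(1 - ξ/(4/7)): its argument vanishes at ξ = 4/7, a logarithmic branch point, modulus 4/7.
The radius of convergence is the smallest modulus among the singular points: -11/8 + (1/8)*sqrt(137).
The branch term is analytic at -11/8 - (1/8)*sqrt(137) and contributes nothing to the residue; only the rational part matters.
The factor ξ**2 + 11*ξ/4 - 1/4 splits as (ξ - a)(ξ - a') with a = -11/8 - (1/8)*sqrt(137), a' = -11/8 + (1/8)*sqrt(137). At the order-1 pole a set g(ξ) = (ξ - a)*(rational part) = [-ξ/34 - 18] / (ξ - a').
Simple pole: residue = g(a) at a = -11/8 - (1/8)*sqrt(137), which is -1/68 + (4885/9316)*sqrt(137).
The branch term is analytic at -11/8 + (1/8)*sqrt(137) and contributes nothing to the residue; only the rational part matters.
The factor ξ**2 + 11*ξ/4 - 1/4 splits as (ξ - a)(ξ - a') with a = -11/8 + (1/8)*sqrt(137), a' = -11/8 - (1/8)*sqrt(137). At the order-1 pole a set g(ξ) = (ξ - a)*(rational part) = [-ξ/34 - 18] / (ξ - a').
Simple pole: residue = g(a) at a = -11/8 + (1/8)*sqrt(137), which is -1/68 - (4885/9316)*sqrt(137).
List the singular points by increasing real part (a conjugate pair: the negative imaginary part first).

Radius of convergence at 0: -11/8 + (1/8)*sqrt(137).
At -11/8 - (1/8)*sqrt(137): a pole of order 1; residue -1/68 + (4885/9316)*sqrt(137).
At -11/8 + (1/8)*sqrt(137): a pole of order 1; residue -1/68 - (4885/9316)*sqrt(137).
At 4/7: a logarithmic branch point.


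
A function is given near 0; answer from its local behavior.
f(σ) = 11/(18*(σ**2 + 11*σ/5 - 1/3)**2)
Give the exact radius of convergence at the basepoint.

Denominator factor (σ**2 + 11*σ/5 - 1/3)^2: discriminant 463/75, real irrational roots -11/10 + (1/30)*sqrt(1389) and -11/10 - (1/30)*sqrt(1389); poles of order 2, moduli -11/10 + (1/30)*sqrt(1389) and 11/10 + (1/30)*sqrt(1389).
The radius of convergence is the smallest modulus among the singular points: -11/10 + (1/30)*sqrt(1389).

The radius of convergence is -11/10 + (1/30)*sqrt(1389).


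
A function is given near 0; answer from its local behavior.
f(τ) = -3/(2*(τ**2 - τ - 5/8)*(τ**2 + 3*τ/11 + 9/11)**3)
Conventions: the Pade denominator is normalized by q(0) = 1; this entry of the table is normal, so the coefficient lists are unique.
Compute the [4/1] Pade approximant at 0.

Taylor coefficients needed (expand at 0): a_0 = 5324/1215, a_1 = -69212/6075, a_2 = 122452/10125, a_3 = -72906856/4100625, a_4 = 478622276/6834375, a_5 = -59797214092/307546875.
Write the denominator as Q(τ) = 1 + q1*τ. Requiring Q*f - P = O(τ^6) with deg P <= 4 kills the coefficients of τ^5..τ^5 in Q*f:
  τ^5: a_5 + q1*a_4 = 0, i.e. -59797214092/307546875 + (478622276/6834375)*q1 = 0.
Solving this linear system: q1 = 11231633/4045455.
The numerator is Q*f truncated at degree 4: P0 = a_0 = 5324/1215; P1 = a_1 + q1*a_0 = 151936312/196609113; P2 = a_2 + q1*a_1 = -19205573992/983045565; P3 = a_3 + q1*a_2 = 46590158956/2949136695; P4 = a_4 + q1*a_3 = 548614204732/26542230255.

The Pade approximant has numerator coefficients [5324/1215, 151936312/196609113, -19205573992/983045565, 46590158956/2949136695, 548614204732/26542230255]; denominator coefficients [1, 11231633/4045455].


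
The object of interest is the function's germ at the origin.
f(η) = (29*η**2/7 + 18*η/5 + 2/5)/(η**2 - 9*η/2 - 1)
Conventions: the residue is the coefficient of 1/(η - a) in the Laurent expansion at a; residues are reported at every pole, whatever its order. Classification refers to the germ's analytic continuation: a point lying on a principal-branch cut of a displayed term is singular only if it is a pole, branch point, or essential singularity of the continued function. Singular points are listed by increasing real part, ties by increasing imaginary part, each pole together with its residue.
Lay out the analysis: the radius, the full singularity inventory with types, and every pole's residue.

Radius of convergence at 0: -9/4 + (1/4)*sqrt(97).
At 9/4 - (1/4)*sqrt(97): a pole of order 1; residue 1557/140 - (3057/2716)*sqrt(97).
At 9/4 + (1/4)*sqrt(97): a pole of order 1; residue 1557/140 + (3057/2716)*sqrt(97).

Denominator factor (η**2 - 9*η/2 - 1): discriminant 97/4, real irrational roots 9/4 + (1/4)*sqrt(97) and 9/4 - (1/4)*sqrt(97); poles of order 1, moduli 9/4 + (1/4)*sqrt(97) and -9/4 + (1/4)*sqrt(97).
The radius of convergence is the smallest modulus among the singular points: -9/4 + (1/4)*sqrt(97).
The factor η**2 - 9*η/2 - 1 splits as (η - a)(η - a') with a = 9/4 - (1/4)*sqrt(97), a' = 9/4 + (1/4)*sqrt(97). At the order-1 pole a set g(η) = (η - a)*f(η) = [29*η**2/7 + 18*η/5 + 2/5] / (η - a').
Simple pole: residue = g(a) at a = 9/4 - (1/4)*sqrt(97), which is 1557/140 - (3057/2716)*sqrt(97).
The factor η**2 - 9*η/2 - 1 splits as (η - a)(η - a') with a = 9/4 + (1/4)*sqrt(97), a' = 9/4 - (1/4)*sqrt(97). At the order-1 pole a set g(η) = (η - a)*f(η) = [29*η**2/7 + 18*η/5 + 2/5] / (η - a').
Simple pole: residue = g(a) at a = 9/4 + (1/4)*sqrt(97), which is 1557/140 + (3057/2716)*sqrt(97).
List the singular points by increasing real part (a conjugate pair: the negative imaginary part first).


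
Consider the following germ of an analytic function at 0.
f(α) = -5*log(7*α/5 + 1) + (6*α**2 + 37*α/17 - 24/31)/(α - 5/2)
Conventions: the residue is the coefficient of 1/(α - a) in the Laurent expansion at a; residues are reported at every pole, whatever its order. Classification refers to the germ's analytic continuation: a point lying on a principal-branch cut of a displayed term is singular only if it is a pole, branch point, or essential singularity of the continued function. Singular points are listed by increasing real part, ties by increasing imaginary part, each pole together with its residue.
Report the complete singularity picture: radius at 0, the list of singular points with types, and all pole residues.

Denominator factor (α - 5/2): pole of order 1 at 5/2, modulus 5/2.
Branch term (-5)*log(1 - α/(-5/7)): its argument vanishes at α = -5/7, a logarithmic branch point, modulus 5/7.
The radius of convergence is the smallest modulus among the singular points: 5/7.
The branch term is analytic at 5/2 and contributes nothing to the residue; only the rational part matters.
At the order-1 pole 5/2 set g(α) = (α - (5/2))*(rational part) = 6*α**2 + 37*α/17 - 24/31.
Simple pole: residue = g(a) at a = 5/2, which is 22222/527.
List the singular points by increasing real part (a conjugate pair: the negative imaginary part first).

Radius of convergence at 0: 5/7.
At -5/7: a logarithmic branch point.
At 5/2: a pole of order 1; residue 22222/527.


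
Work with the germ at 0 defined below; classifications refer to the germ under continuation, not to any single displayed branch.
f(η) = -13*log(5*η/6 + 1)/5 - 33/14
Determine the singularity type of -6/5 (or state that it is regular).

The term (-13/5)*log(1 - η/(-6/5)) has argument 1 - -6/5/(-6/5) = 0 at -6/5: a logarithmic (infinitely-sheeted) branch point; the remaining terms are analytic or single-valued there.

The point is a logarithmic branch point.


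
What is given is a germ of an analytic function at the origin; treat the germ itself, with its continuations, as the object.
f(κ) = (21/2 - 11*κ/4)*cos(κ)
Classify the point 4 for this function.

There is no denominator, hence no pole anywhere.
The factor cos(κ) is entire.
So the germ continues analytically to 4.

The point is a regular point.


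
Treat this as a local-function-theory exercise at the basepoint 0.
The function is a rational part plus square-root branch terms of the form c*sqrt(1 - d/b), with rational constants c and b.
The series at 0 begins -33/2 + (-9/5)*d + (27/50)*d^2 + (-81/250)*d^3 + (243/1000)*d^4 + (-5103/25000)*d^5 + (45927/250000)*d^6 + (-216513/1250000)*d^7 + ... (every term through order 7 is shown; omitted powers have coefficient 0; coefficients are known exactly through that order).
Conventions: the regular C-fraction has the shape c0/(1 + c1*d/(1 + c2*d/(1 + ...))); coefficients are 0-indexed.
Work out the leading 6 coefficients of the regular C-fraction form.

Taylor coefficients (read off): a_0 = -33/2, a_1 = -9/5, a_2 = 27/50, a_3 = -81/250, a_4 = 243/1000, a_5 = -5103/25000.
c0 = a_0 = -33/2. Peel one level at a time: if S = 1 + c*d/S' with S'(0) = 1, then c is the d-coefficient of S and S' = c*d/(S - 1).
S_1 = c0/f = 1 + (-6/55)*d + (27/605)*d^2 + ...; c1 = -6/55.
S_2 = c1*d/(S_1 - 1) = 1 + (9/22)*d + (-9/100)*d^2 + ...; c2 = 9/22.
S_3 = c2*d/(S_2 - 1) = 1 + (11/50)*d + (-209/2500)*d^2 + ...; c3 = 11/50.
S_4 = c3*d/(S_3 - 1) = 1 + (19/50)*d + (-9/100)*d^2 + ...; c4 = 19/50.
S_5 = c4*d/(S_4 - 1) = 1 + (9/38)*d + ...; c5 = 9/38.

The regular C-fraction coefficients are [-33/2, -6/55, 9/22, 11/50, 19/50, 9/38].


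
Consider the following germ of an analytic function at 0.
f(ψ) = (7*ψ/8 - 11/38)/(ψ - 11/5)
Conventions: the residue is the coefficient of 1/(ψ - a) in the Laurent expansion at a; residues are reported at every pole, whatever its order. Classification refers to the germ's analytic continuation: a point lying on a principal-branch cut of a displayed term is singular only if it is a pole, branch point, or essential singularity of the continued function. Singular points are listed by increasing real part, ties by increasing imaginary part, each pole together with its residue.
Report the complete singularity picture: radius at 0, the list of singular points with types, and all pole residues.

Radius of convergence at 0: 11/5.
At 11/5: a pole of order 1; residue 1243/760.

Denominator factor (ψ - 11/5): pole of order 1 at 11/5, modulus 11/5.
The radius of convergence is the smallest modulus among the singular points: 11/5.
At the order-1 pole 11/5 set g(ψ) = (ψ - (11/5))*f(ψ) = 7*ψ/8 - 11/38.
Simple pole: residue = g(a) at a = 11/5, which is 1243/760.


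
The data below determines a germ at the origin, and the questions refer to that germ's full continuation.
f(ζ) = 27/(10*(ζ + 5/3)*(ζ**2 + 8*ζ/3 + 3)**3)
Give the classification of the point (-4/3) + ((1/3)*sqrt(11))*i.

The point is a pole of order 3.

The denominator factor ζ**2 + 8*ζ/3 + 3 vanishes at (-4/3) + ((1/3)*sqrt(11))*i and appears to the power 3; the numerator there equals 27/10, nonzero, and no other factor vanishes.
Hence a pole whose order is the multiplicity, 3.


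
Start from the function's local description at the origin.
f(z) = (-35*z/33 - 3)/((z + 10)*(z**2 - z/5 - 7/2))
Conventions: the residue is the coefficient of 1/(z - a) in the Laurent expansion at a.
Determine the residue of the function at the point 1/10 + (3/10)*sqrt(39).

The residue is -251/6501 - (9124/760617)*sqrt(39).

The factor z**2 - z/5 - 7/2 splits as (z - a)(z - a') with a = 1/10 + (3/10)*sqrt(39), a' = 1/10 - (3/10)*sqrt(39). At the order-1 pole a set g(z) = (z - a)*f(z) = [(-35*z/33 - 3)/(z + 10)] / (z - a').
Simple pole: residue = g(a) at a = 1/10 + (3/10)*sqrt(39), which is -251/6501 - (9124/760617)*sqrt(39).


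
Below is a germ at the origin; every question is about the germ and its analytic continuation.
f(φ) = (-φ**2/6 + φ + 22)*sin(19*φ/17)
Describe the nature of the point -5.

There is no denominator, hence no pole anywhere.
The factor sin(19*φ/17) is entire.
So the germ continues analytically to -5.

The point is a regular point.


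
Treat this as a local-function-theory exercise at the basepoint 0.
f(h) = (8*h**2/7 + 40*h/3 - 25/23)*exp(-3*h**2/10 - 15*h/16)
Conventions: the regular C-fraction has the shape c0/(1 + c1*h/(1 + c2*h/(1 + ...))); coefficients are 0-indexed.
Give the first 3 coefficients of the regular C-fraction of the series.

The regular C-fraction coefficients are [-25/23, 3169/240, -132057671/10647840].

Taylor coefficients (expand at 0): a_0 = -25/23, a_1 = 15845/1104, a_2 = -948687/82432.
c0 = a_0 = -25/23. Peel one level at a time: if S = 1 + c*h/S' with S'(0) = 1, then c is the h-coefficient of S and S' = c*h/(S - 1).
S_1 = c0/f = 1 + (3169/240)*h + (132057671/806400)*h^2 + ...; c1 = 3169/240.
S_2 = c1*h/(S_1 - 1) = 1 + (-132057671/10647840)*h + ...; c2 = -132057671/10647840.


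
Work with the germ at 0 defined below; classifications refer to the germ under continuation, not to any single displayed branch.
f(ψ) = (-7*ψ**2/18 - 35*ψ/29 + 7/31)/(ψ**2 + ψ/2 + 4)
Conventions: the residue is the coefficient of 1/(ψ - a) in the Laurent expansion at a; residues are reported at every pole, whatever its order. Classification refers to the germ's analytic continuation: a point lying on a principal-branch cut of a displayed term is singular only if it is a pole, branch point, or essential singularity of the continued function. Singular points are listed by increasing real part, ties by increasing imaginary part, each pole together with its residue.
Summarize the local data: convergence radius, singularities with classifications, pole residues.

Radius of convergence at 0: 2.
At (-1/4) - ((3/4)*sqrt(7))*i: a pole of order 1; residue (-1057/2088) + ((37625/194184)*sqrt(7))*i.
At (-1/4) + ((3/4)*sqrt(7))*i: a pole of order 1; residue (-1057/2088) - ((37625/194184)*sqrt(7))*i.

Denominator factor (ψ**2 + ψ/2 + 4): discriminant -63/4, complex-conjugate roots (-1/4) + ((3/4)*sqrt(7))*i and (-1/4) - ((3/4)*sqrt(7))*i; poles of order 1, moduli 2 and 2.
The radius of convergence is the smallest modulus among the singular points: 2.
The factor ψ**2 + ψ/2 + 4 splits as (ψ - a)(ψ - a') with a = (-1/4) - ((3/4)*sqrt(7))*i, a' = (-1/4) + ((3/4)*sqrt(7))*i. At the order-1 pole a set g(ψ) = (ψ - a)*f(ψ) = [-7*ψ**2/18 - 35*ψ/29 + 7/31] / (ψ - a').
Simple pole: residue = g(a) at a = (-1/4) - ((3/4)*sqrt(7))*i, which is (-1057/2088) + ((37625/194184)*sqrt(7))*i.
The factor ψ**2 + ψ/2 + 4 splits as (ψ - a)(ψ - a') with a = (-1/4) + ((3/4)*sqrt(7))*i, a' = (-1/4) - ((3/4)*sqrt(7))*i. At the order-1 pole a set g(ψ) = (ψ - a)*f(ψ) = [-7*ψ**2/18 - 35*ψ/29 + 7/31] / (ψ - a').
Simple pole: residue = g(a) at a = (-1/4) + ((3/4)*sqrt(7))*i, which is (-1057/2088) - ((37625/194184)*sqrt(7))*i.
List the singular points by increasing real part (a conjugate pair: the negative imaginary part first).


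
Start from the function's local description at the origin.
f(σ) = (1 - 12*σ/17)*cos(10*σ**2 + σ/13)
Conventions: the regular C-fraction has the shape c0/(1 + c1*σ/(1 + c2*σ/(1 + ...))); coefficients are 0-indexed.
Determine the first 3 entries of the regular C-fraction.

The regular C-fraction coefficients are [1, 12/17, -48961/68952].

Taylor coefficients (expand at 0): a_0 = 1, a_1 = -12/17, a_2 = -1/338.
c0 = a_0 = 1. Peel one level at a time: if S = 1 + c*σ/S' with S'(0) = 1, then c is the σ-coefficient of S and S' = c*σ/(S - 1).
S_1 = c0/f = 1 + (12/17)*σ + (48961/97682)*σ^2 + ...; c1 = 12/17.
S_2 = c1*σ/(S_1 - 1) = 1 + (-48961/68952)*σ + ...; c2 = -48961/68952.


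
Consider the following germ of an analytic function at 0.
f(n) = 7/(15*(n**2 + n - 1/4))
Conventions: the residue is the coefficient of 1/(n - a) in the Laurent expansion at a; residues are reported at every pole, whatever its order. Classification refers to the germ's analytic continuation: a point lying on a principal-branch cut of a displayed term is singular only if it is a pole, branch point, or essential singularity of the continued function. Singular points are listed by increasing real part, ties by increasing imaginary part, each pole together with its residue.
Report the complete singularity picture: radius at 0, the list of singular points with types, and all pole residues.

Denominator factor (n**2 + n - 1/4): discriminant 2, real irrational roots -1/2 + (1/2)*sqrt(2) and -1/2 - (1/2)*sqrt(2); poles of order 1, moduli -1/2 + (1/2)*sqrt(2) and 1/2 + (1/2)*sqrt(2).
The radius of convergence is the smallest modulus among the singular points: -1/2 + (1/2)*sqrt(2).
The factor n**2 + n - 1/4 splits as (n - a)(n - a') with a = -1/2 - (1/2)*sqrt(2), a' = -1/2 + (1/2)*sqrt(2). At the order-1 pole a set g(n) = (n - a)*f(n) = [7/15] / (n - a').
Simple pole: residue = g(a) at a = -1/2 - (1/2)*sqrt(2), which is -(7/30)*sqrt(2).
The factor n**2 + n - 1/4 splits as (n - a)(n - a') with a = -1/2 + (1/2)*sqrt(2), a' = -1/2 - (1/2)*sqrt(2). At the order-1 pole a set g(n) = (n - a)*f(n) = [7/15] / (n - a').
Simple pole: residue = g(a) at a = -1/2 + (1/2)*sqrt(2), which is (7/30)*sqrt(2).
List the singular points by increasing real part (a conjugate pair: the negative imaginary part first).

Radius of convergence at 0: -1/2 + (1/2)*sqrt(2).
At -1/2 - (1/2)*sqrt(2): a pole of order 1; residue -(7/30)*sqrt(2).
At -1/2 + (1/2)*sqrt(2): a pole of order 1; residue (7/30)*sqrt(2).


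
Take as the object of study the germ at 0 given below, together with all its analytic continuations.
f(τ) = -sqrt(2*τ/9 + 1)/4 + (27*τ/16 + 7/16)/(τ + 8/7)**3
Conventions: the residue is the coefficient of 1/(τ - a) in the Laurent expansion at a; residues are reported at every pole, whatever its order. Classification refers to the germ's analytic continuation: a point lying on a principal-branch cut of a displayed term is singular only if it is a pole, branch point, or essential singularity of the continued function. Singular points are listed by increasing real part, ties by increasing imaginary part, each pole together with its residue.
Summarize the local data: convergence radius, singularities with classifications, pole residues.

Denominator factor (τ + 8/7)^3: pole of order 3 at -8/7, modulus 8/7.
Branch term (-1/4)*sqrt(1 - τ/(-9/2)): its argument vanishes at τ = -9/2, a square-root branch point, modulus 9/2.
The radius of convergence is the smallest modulus among the singular points: 8/7.
The branch term is analytic at -8/7 and contributes nothing to the residue; only the rational part matters.
At the order-3 pole -8/7 set g(τ) = (τ - (-8/7))^3*(rational part) = 27*τ/16 + 7/16.
Order-3 pole: residue = g''(a)/2; g''(-8/7) = 0, so the residue is 0.
List the singular points by increasing real part (a conjugate pair: the negative imaginary part first).

Radius of convergence at 0: 8/7.
At -9/2: an algebraic (square-root) branch point.
At -8/7: a pole of order 3; residue 0.


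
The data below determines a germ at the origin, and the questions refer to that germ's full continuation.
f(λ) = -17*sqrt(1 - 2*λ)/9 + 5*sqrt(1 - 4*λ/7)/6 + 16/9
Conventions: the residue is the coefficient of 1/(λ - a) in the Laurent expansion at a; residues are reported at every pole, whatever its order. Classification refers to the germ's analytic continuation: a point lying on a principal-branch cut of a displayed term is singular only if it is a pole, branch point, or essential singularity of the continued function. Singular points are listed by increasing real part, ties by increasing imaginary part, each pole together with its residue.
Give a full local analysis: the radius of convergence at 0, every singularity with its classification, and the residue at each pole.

Radius of convergence at 0: 1/2.
At 1/2: an algebraic (square-root) branch point.
At 7/4: an algebraic (square-root) branch point.

Branch term (-17/9)*sqrt(1 - λ/(1/2)): its argument vanishes at λ = 1/2, a square-root branch point, modulus 1/2.
Branch term (5/6)*sqrt(1 - λ/(7/4)): its argument vanishes at λ = 7/4, a square-root branch point, modulus 7/4.
The radius of convergence is the smallest modulus among the singular points: 1/2.
List the singular points by increasing real part (a conjugate pair: the negative imaginary part first).


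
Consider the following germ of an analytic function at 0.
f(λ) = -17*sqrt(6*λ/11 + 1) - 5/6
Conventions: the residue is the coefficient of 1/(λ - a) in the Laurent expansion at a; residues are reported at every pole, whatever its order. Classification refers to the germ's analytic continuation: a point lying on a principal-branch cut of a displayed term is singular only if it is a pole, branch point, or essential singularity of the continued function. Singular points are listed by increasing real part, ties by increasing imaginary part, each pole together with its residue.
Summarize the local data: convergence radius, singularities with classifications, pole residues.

Radius of convergence at 0: 11/6.
At -11/6: an algebraic (square-root) branch point.

Branch term (-17)*sqrt(1 - λ/(-11/6)): its argument vanishes at λ = -11/6, a square-root branch point, modulus 11/6.
The radius of convergence is the smallest modulus among the singular points: 11/6.


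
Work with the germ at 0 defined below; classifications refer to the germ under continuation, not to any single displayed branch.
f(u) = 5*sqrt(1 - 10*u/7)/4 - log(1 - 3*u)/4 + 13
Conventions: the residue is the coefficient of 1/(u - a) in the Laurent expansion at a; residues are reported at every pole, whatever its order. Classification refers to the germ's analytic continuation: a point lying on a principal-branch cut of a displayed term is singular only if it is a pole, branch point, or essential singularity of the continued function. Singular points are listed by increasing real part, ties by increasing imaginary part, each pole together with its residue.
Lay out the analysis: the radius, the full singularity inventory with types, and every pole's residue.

Radius of convergence at 0: 1/3.
At 1/3: a logarithmic branch point.
At 7/10: an algebraic (square-root) branch point.

Branch term (5/4)*sqrt(1 - u/(7/10)): its argument vanishes at u = 7/10, a square-root branch point, modulus 7/10.
Branch term (-1/4)*log(1 - u/(1/3)): its argument vanishes at u = 1/3, a logarithmic branch point, modulus 1/3.
The radius of convergence is the smallest modulus among the singular points: 1/3.
List the singular points by increasing real part (a conjugate pair: the negative imaginary part first).


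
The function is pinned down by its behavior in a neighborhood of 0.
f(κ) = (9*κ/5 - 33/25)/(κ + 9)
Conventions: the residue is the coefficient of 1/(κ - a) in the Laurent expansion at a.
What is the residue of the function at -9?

At the order-1 pole -9 set g(κ) = (κ - (-9))*f(κ) = 9*κ/5 - 33/25.
Simple pole: residue = g(a) at a = -9, which is -438/25.

The residue is -438/25.


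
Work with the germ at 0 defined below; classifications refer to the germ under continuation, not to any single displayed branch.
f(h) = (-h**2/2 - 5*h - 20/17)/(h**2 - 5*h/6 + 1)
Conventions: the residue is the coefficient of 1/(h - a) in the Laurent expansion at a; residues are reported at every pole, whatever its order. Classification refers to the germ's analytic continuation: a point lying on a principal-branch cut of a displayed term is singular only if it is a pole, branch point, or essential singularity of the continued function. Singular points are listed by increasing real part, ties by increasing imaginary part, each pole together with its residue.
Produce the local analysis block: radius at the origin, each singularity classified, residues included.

Denominator factor (h**2 - 5*h/6 + 1): discriminant -119/36, complex-conjugate roots (5/12) + ((1/12)*sqrt(119))*i and (5/12) - ((1/12)*sqrt(119))*i; poles of order 1, moduli 1 and 1.
The radius of convergence is the smallest modulus among the singular points: 1.
The factor h**2 - 5*h/6 + 1 splits as (h - a)(h - a') with a = (5/12) - ((1/12)*sqrt(119))*i, a' = (5/12) + ((1/12)*sqrt(119))*i. At the order-1 pole a set g(h) = (h - a)*f(h) = [-h**2/2 - 5*h - 20/17] / (h - a').
Simple pole: residue = g(a) at a = (5/12) - ((1/12)*sqrt(119))*i, which is (-65/24) - ((7181/48552)*sqrt(119))*i.
The factor h**2 - 5*h/6 + 1 splits as (h - a)(h - a') with a = (5/12) + ((1/12)*sqrt(119))*i, a' = (5/12) - ((1/12)*sqrt(119))*i. At the order-1 pole a set g(h) = (h - a)*f(h) = [-h**2/2 - 5*h - 20/17] / (h - a').
Simple pole: residue = g(a) at a = (5/12) + ((1/12)*sqrt(119))*i, which is (-65/24) + ((7181/48552)*sqrt(119))*i.
List the singular points by increasing real part (a conjugate pair: the negative imaginary part first).

Radius of convergence at 0: 1.
At (5/12) - ((1/12)*sqrt(119))*i: a pole of order 1; residue (-65/24) - ((7181/48552)*sqrt(119))*i.
At (5/12) + ((1/12)*sqrt(119))*i: a pole of order 1; residue (-65/24) + ((7181/48552)*sqrt(119))*i.


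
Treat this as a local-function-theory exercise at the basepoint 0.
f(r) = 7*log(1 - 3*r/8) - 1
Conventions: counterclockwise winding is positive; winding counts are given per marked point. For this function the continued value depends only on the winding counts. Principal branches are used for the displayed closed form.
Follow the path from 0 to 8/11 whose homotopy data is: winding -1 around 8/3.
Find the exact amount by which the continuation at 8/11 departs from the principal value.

Continued minus principal equals -(14)*pi*i.

The rational part is single-valued and drops out of the difference; each branch term changes only by its own monodromy.
(7)*log(1 - r/(8/3)): each positive loop around 8/3 adds 2*pi*i to the log, so winding -1 contributes (7)*(-1)*2*pi*i = -(14)*pi*i.
Summing the contributions at r = 8/11 gives -(14)*pi*i.


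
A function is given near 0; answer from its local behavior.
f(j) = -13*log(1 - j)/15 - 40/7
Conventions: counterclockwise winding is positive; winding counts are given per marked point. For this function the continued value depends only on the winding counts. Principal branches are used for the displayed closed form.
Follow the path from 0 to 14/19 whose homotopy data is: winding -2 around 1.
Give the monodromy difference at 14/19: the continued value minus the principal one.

Continued minus principal equals (52/15)*pi*i.

The rational part is single-valued and drops out of the difference; each branch term changes only by its own monodromy.
(-13/15)*log(1 - j/(1)): each positive loop around 1 adds 2*pi*i to the log, so winding -2 contributes (-13/15)*(-2)*2*pi*i = (52/15)*pi*i.
Summing the contributions at j = 14/19 gives (52/15)*pi*i.


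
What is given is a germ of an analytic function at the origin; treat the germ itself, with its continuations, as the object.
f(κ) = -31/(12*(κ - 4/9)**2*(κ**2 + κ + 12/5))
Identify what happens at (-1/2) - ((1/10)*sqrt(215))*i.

The point is a pole of order 1.

The denominator factor κ**2 + κ + 12/5 vanishes at (-1/2) - ((1/10)*sqrt(215))*i and appears to the power 1; the numerator there equals -31/12, nonzero, and no other factor vanishes.
Hence a pole whose order is the multiplicity, 1.


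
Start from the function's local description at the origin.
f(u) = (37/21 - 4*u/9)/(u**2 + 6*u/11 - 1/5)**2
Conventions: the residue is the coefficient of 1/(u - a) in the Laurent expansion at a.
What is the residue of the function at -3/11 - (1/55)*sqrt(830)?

The residue is (87725/771568)*sqrt(830).

The factor u**2 + 6*u/11 - 1/5 splits as (u - a)(u - a') with a = -3/11 - (1/55)*sqrt(830), a' = -3/11 + (1/55)*sqrt(830). At the order-2 pole a set g(u) = (u - a)^2*f(u) = [37/21 - 4*u/9] / (u - a')^2.
Order-2 pole: residue = g'(a); g'(-3/11 - (1/55)*sqrt(830)) = (87725/771568)*sqrt(830), so the residue is (87725/771568)*sqrt(830).


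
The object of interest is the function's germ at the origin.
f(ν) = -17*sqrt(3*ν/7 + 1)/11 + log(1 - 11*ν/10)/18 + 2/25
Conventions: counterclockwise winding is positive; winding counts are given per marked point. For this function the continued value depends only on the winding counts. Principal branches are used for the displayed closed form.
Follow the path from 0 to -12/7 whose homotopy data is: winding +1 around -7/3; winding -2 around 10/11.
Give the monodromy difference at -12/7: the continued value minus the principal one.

Continued minus principal equals ((34/77)*sqrt(13)) - ((2/9)*pi)*i.

The rational part is single-valued and drops out of the difference; each branch term changes only by its own monodromy.
(-17/11)*sqrt(1 - ν/(-7/3)): winding +1 is odd, the square root flips sign, contributing -2*(-17/11)*sqrt(1 - (-12/7)/(-7/3)) = -2*(-17/11)*sqrt(13/49) = (34/77)*sqrt(13).
(1/18)*log(1 - ν/(10/11)): each positive loop around 10/11 adds 2*pi*i to the log, so winding -2 contributes (1/18)*(-2)*2*pi*i = -(2/9)*pi*i.
Summing the contributions at ν = -12/7 gives ((34/77)*sqrt(13)) - ((2/9)*pi)*i.


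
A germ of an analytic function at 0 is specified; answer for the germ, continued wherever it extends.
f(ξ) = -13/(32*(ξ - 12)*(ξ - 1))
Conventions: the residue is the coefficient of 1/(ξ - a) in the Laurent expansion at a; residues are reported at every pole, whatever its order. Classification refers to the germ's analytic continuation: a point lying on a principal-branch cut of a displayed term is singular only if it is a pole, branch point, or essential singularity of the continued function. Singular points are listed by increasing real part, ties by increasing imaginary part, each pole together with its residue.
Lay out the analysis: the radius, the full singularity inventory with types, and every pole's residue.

Denominator factor (ξ - 1): pole of order 1 at 1, modulus 1.
Denominator factor (ξ - 12): pole of order 1 at 12, modulus 12.
The radius of convergence is the smallest modulus among the singular points: 1.
At the order-1 pole 1 set g(ξ) = (ξ - (1))*f(ξ) = -13/(32*(ξ - 12)).
Simple pole: residue = g(a) at a = 1, which is 13/352.
At the order-1 pole 12 set g(ξ) = (ξ - (12))*f(ξ) = -13/(32*(ξ - 1)).
Simple pole: residue = g(a) at a = 12, which is -13/352.
List the singular points by increasing real part (a conjugate pair: the negative imaginary part first).

Radius of convergence at 0: 1.
At 1: a pole of order 1; residue 13/352.
At 12: a pole of order 1; residue -13/352.


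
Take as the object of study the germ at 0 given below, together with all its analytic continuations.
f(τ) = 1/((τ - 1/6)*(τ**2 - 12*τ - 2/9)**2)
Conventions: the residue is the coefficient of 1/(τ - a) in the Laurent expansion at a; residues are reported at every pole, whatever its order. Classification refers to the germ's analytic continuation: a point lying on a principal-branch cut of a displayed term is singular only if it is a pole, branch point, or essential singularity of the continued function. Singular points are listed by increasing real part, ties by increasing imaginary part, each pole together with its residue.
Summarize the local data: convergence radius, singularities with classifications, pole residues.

Radius of convergence at 0: -6 + (1/3)*sqrt(326).
At 6 - (1/3)*sqrt(326): a pole of order 2; residue -648/6241 - (7617645/1326537032)*sqrt(326).
At 1/6: a pole of order 1; residue 1296/6241.
At 6 + (1/3)*sqrt(326): a pole of order 2; residue -648/6241 + (7617645/1326537032)*sqrt(326).


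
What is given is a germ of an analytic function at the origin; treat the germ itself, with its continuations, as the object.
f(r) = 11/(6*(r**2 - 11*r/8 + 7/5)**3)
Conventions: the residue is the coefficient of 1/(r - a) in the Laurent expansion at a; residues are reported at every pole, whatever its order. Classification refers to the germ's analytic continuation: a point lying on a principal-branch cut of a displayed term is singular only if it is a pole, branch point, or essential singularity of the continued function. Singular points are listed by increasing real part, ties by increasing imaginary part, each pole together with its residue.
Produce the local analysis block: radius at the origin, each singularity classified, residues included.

Radius of convergence at 0: (1/5)*sqrt(35).
At (11/16) - ((1/80)*sqrt(5935))*i: a pole of order 3; residue ((9011200/1672446203)*sqrt(5935))*i.
At (11/16) + ((1/80)*sqrt(5935))*i: a pole of order 3; residue -((9011200/1672446203)*sqrt(5935))*i.

Denominator factor (r**2 - 11*r/8 + 7/5)^3: discriminant -1187/320, complex-conjugate roots (11/16) + ((1/80)*sqrt(5935))*i and (11/16) - ((1/80)*sqrt(5935))*i; poles of order 3, moduli (1/5)*sqrt(35) and (1/5)*sqrt(35).
The radius of convergence is the smallest modulus among the singular points: (1/5)*sqrt(35).
The factor r**2 - 11*r/8 + 7/5 splits as (r - a)(r - a') with a = (11/16) - ((1/80)*sqrt(5935))*i, a' = (11/16) + ((1/80)*sqrt(5935))*i. At the order-3 pole a set g(r) = (r - a)^3*f(r) = [11/6] / (r - a')^3.
Order-3 pole: residue = g''(a)/2; g''((11/16) - ((1/80)*sqrt(5935))*i) = ((18022400/1672446203)*sqrt(5935))*i, so the residue is ((9011200/1672446203)*sqrt(5935))*i.
The factor r**2 - 11*r/8 + 7/5 splits as (r - a)(r - a') with a = (11/16) + ((1/80)*sqrt(5935))*i, a' = (11/16) - ((1/80)*sqrt(5935))*i. At the order-3 pole a set g(r) = (r - a)^3*f(r) = [11/6] / (r - a')^3.
Order-3 pole: residue = g''(a)/2; g''((11/16) + ((1/80)*sqrt(5935))*i) = -((18022400/1672446203)*sqrt(5935))*i, so the residue is -((9011200/1672446203)*sqrt(5935))*i.
List the singular points by increasing real part (a conjugate pair: the negative imaginary part first).
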